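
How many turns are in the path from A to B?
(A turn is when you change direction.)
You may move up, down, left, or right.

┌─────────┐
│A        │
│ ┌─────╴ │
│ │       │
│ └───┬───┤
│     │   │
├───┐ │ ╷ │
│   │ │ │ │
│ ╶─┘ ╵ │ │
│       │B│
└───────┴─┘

Directions: down, down, right, right, down, down, right, up, up, right, down, down
Number of turns: 6

Solution:

┌─────────┐
│A        │
│ ┌─────╴ │
│↓│       │
│ └───┬───┤
│↳ → ↓│↱ ↓│
├───┐ │ ╷ │
│   │↓│↑│↓│
│ ╶─┘ ╵ │ │
│    ↳ ↑│B│
└───────┴─┘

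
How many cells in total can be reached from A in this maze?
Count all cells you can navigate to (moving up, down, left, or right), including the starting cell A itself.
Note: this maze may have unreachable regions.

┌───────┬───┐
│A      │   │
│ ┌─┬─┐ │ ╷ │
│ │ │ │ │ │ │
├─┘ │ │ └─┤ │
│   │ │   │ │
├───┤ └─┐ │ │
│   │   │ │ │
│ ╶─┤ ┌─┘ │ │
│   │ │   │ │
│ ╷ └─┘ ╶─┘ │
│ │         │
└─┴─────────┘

Using BFS/flood-fill to find all reachable cells from A:
Maze size: 6 × 6 = 36 total cells
8 cell(s) are walled off and cannot be reached from A.
Reachable cells: 28

Reachable region (· marks reachable cells):

┌───────┬───┐
│A · · ·│· ·│
│ ┌─┬─┐ │ ╷ │
│·│ │ │·│·│·│
├─┘ │ │ └─┤ │
│   │ │· ·│·│
├───┤ └─┐ │ │
│· ·│   │·│·│
│ ╶─┤ ┌─┘ │ │
│· ·│ │· ·│·│
│ ╷ └─┘ ╶─┘ │
│·│· · · · ·│
└─┴─────────┘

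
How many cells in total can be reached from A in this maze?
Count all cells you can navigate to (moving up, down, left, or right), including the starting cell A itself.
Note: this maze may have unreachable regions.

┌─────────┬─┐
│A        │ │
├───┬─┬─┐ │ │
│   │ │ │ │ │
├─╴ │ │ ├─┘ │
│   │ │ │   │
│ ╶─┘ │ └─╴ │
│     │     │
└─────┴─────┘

Using BFS/flood-fill to find all reachable cells from A:
Maze size: 4 × 6 = 24 total cells
18 cell(s) are walled off and cannot be reached from A.
Reachable cells: 6

Reachable region (· marks reachable cells):

┌─────────┬─┐
│A · · · ·│ │
├───┬─┬─┐ │ │
│   │ │ │·│ │
├─╴ │ │ ├─┘ │
│   │ │ │   │
│ ╶─┘ │ └─╴ │
│     │     │
└─────┴─────┘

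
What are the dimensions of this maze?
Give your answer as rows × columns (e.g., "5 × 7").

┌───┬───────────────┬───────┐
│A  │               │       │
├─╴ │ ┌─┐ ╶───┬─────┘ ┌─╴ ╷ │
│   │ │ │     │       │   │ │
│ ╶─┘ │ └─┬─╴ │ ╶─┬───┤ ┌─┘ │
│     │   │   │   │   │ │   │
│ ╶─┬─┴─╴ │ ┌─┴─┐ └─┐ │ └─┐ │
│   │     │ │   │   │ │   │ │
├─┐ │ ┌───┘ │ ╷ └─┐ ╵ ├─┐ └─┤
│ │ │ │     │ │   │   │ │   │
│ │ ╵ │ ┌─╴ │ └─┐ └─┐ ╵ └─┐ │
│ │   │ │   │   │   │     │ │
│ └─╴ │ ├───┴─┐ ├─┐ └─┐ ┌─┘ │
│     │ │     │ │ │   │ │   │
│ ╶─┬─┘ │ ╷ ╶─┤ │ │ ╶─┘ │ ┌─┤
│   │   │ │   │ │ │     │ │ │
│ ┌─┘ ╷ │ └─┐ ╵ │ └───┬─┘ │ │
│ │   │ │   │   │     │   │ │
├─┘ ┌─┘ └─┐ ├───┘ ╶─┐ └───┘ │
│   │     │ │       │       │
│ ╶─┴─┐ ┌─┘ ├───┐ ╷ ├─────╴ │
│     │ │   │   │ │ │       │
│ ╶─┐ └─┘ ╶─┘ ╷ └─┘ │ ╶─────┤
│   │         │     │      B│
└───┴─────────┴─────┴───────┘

Counting the maze dimensions:
Rows (vertical): 12
Columns (horizontal): 14
Dimensions: 12 × 14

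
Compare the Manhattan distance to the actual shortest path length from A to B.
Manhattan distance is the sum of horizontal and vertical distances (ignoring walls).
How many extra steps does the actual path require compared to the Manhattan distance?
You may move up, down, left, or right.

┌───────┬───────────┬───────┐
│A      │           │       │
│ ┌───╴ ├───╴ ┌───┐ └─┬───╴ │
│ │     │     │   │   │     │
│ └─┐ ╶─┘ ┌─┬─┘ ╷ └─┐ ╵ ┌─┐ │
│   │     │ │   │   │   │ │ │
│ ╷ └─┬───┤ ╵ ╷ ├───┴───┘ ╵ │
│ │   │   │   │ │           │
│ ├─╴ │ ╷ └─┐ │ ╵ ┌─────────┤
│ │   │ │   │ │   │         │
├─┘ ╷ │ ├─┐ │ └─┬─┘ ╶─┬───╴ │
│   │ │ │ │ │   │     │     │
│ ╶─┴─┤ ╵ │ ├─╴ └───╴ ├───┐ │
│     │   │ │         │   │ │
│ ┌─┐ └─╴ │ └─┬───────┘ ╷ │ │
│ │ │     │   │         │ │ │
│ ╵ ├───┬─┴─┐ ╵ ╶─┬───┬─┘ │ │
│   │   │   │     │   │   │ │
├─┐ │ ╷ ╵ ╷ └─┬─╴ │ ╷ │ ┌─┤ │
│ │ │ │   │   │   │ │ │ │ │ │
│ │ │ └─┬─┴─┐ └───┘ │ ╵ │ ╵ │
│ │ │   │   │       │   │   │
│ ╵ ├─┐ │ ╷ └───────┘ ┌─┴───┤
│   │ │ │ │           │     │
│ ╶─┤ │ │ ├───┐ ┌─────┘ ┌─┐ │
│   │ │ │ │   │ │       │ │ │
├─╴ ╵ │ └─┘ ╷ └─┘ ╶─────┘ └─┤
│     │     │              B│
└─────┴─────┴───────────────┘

Manhattan distance: |13 - 0| + |13 - 0| = 26
Actual path length: 76
Extra steps: 76 - 26 = 50

Solution:

┌───────┬───────────┬───────┐
│A      │           │       │
│ ┌───╴ ├───╴ ┌───┐ └─┬───╴ │
│↓│     │     │   │   │     │
│ └─┐ ╶─┘ ┌─┬─┘ ╷ └─┐ ╵ ┌─┐ │
│↳ ↓│     │ │   │   │   │ │ │
│ ╷ └─┬───┤ ╵ ╷ ├───┴───┘ ╵ │
│ │↳ ↓│↱ ↓│   │ │           │
│ ├─╴ │ ╷ └─┐ │ ╵ ┌─────────┤
│ │↓ ↲│↑│↳ ↓│ │   │         │
├─┘ ╷ │ ├─┐ │ └─┬─┘ ╶─┬───╴ │
│↓ ↲│ │↑│ │↓│   │     │     │
│ ╶─┴─┤ ╵ │ ├─╴ └───╴ ├───┐ │
│↳ → ↓│↑ ↰│↓│         │↱ ↓│ │
│ ┌─┐ └─╴ │ └─┬───────┘ ╷ │ │
│ │ │↳ → ↑│↳ ↓│↱ → → → ↑│↓│ │
│ ╵ ├───┬─┴─┐ ╵ ╶─┬───┬─┘ │ │
│   │↓ ↰│↓ ↰│↳ ↑  │↓ ↰│↓ ↲│ │
├─┐ │ ╷ ╵ ╷ └─┬─╴ │ ╷ │ ┌─┤ │
│ │ │↓│↑ ↲│↑ ↰│   │↓│↑│↓│ │ │
│ │ │ └─┬─┴─┐ └───┘ │ ╵ │ ╵ │
│ │ │↳ ↓│   │↑ ← ← ↲│↑ ↲│   │
│ ╵ ├─┐ │ ╷ └───────┘ ┌─┴───┤
│   │ │↓│ │           │     │
│ ╶─┤ │ │ ├───┐ ┌─────┘ ┌─┐ │
│   │ │↓│ │↱ ↓│ │       │ │ │
├─╴ ╵ │ └─┘ ╷ └─┘ ╶─────┘ └─┤
│     │↳ → ↑│↳ → → → → → → B│
└─────┴─────┴───────────────┘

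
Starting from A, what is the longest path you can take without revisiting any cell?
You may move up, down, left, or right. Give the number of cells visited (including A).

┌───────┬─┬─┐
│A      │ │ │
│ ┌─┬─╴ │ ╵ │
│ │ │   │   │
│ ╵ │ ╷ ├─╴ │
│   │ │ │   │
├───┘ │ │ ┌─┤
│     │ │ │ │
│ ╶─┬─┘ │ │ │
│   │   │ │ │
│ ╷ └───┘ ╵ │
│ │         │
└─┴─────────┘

Finding longest simple path using DFS:
Start: (0, 0)
Longest path visits 23 cells
Path: A → right → right → right → down → left → down → down → left → left → down → right → down → right → right → right → up → up → up → right → up → left → up

Solution:

┌───────┬─┬─┐
│A → → ↓│B│ │
│ ┌─┬─╴ │ ╵ │
│ │ │↓ ↲│↑ ↰│
│ ╵ │ ╷ ├─╴ │
│   │↓│ │↱ ↑│
├───┘ │ │ ┌─┤
│↓ ← ↲│ │↑│ │
│ ╶─┬─┘ │ │ │
│↳ ↓│   │↑│ │
│ ╷ └───┘ ╵ │
│ │↳ → → ↑  │
└─┴─────────┘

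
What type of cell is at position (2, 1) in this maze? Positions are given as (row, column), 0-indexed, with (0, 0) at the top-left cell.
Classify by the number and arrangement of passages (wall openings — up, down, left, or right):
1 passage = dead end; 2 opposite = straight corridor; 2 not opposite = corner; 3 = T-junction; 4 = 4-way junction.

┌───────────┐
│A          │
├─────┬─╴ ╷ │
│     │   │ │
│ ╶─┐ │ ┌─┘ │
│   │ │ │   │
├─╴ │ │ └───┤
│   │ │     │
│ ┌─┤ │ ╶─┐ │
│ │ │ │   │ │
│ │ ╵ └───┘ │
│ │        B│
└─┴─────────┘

Checking cell at (2, 1):
Number of passages: 2
Cell type: corner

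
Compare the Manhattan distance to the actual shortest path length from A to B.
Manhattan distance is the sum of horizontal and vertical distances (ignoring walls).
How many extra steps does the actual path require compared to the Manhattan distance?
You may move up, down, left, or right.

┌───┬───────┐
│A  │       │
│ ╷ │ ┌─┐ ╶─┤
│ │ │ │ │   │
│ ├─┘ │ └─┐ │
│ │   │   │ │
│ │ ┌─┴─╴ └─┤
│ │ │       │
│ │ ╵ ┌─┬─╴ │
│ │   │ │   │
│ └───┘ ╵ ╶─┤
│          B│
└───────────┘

Manhattan distance: |5 - 0| + |5 - 0| = 10
Actual path length: 10
Extra steps: 10 - 10 = 0

Solution:

┌───┬───────┐
│A  │       │
│ ╷ │ ┌─┐ ╶─┤
│↓│ │ │ │   │
│ ├─┘ │ └─┐ │
│↓│   │   │ │
│ │ ┌─┴─╴ └─┤
│↓│ │       │
│ │ ╵ ┌─┬─╴ │
│↓│   │ │   │
│ └───┘ ╵ ╶─┤
│↳ → → → → B│
└───────────┘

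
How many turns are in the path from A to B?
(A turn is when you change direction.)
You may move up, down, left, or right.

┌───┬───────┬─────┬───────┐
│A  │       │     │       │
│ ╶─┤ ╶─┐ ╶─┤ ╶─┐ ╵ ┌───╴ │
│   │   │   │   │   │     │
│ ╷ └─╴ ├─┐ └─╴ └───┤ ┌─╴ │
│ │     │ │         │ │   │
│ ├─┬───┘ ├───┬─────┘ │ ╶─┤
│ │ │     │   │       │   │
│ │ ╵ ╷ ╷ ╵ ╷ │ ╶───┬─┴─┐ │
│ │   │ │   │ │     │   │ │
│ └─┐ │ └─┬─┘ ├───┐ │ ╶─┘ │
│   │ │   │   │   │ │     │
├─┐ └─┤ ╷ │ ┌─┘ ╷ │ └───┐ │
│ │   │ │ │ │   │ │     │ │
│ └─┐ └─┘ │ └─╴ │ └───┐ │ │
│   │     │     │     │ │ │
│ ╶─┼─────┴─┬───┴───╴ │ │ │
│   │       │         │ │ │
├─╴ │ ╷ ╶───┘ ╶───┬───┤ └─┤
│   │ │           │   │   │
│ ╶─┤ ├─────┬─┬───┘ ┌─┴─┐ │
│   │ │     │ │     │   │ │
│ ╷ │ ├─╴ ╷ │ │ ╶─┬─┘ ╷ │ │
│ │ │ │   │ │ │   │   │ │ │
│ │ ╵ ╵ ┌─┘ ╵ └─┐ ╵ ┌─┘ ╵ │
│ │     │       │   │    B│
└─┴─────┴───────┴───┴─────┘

Directions: down, right, down, right, right, up, left, up, right, right, down, right, down, right, right, up, left, up, right, right, down, right, up, right, right, right, down, left, left, down, down, left, left, left, down, right, right, down, down, right, right, down, down, down, right, down, down, down
Number of turns: 30

Solution:

┌───┬───────┬─────┬───────┐
│A  │↱ → ↓  │↱ → ↓│↱ → → ↓│
│ ╶─┤ ╶─┐ ╶─┤ ╶─┐ ╵ ┌───╴ │
│↳ ↓│↑ ↰│↳ ↓│↑ ↰│↳ ↑│↓ ← ↲│
│ ╷ └─╴ ├─┐ └─╴ └───┤ ┌─╴ │
│ │↳ → ↑│ │↳ → ↑    │↓│   │
│ ├─┬───┘ ├───┬─────┘ │ ╶─┤
│ │ │     │   │↓ ← ← ↲│   │
│ │ ╵ ╷ ╷ ╵ ╷ │ ╶───┬─┴─┐ │
│ │   │ │   │ │↳ → ↓│   │ │
│ └─┐ │ └─┬─┘ ├───┐ │ ╶─┘ │
│   │ │   │   │   │↓│     │
├─┐ └─┤ ╷ │ ┌─┘ ╷ │ └───┐ │
│ │   │ │ │ │   │ │↳ → ↓│ │
│ └─┐ └─┘ │ └─╴ │ └───┐ │ │
│   │     │     │     │↓│ │
│ ╶─┼─────┴─┬───┴───╴ │ │ │
│   │       │         │↓│ │
├─╴ │ ╷ ╶───┘ ╶───┬───┤ └─┤
│   │ │           │   │↳ ↓│
│ ╶─┤ ├─────┬─┬───┘ ┌─┴─┐ │
│   │ │     │ │     │   │↓│
│ ╷ │ ├─╴ ╷ │ │ ╶─┬─┘ ╷ │ │
│ │ │ │   │ │ │   │   │ │↓│
│ │ ╵ ╵ ┌─┘ ╵ └─┐ ╵ ┌─┘ ╵ │
│ │     │       │   │    B│
└─┴─────┴───────┴───┴─────┘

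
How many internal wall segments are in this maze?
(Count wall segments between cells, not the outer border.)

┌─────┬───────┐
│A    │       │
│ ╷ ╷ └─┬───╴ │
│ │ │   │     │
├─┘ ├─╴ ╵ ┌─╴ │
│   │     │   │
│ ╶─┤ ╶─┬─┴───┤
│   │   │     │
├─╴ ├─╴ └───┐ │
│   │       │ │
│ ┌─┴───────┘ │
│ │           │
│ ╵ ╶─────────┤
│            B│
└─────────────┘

Counting internal wall segments:
Total internal walls: 36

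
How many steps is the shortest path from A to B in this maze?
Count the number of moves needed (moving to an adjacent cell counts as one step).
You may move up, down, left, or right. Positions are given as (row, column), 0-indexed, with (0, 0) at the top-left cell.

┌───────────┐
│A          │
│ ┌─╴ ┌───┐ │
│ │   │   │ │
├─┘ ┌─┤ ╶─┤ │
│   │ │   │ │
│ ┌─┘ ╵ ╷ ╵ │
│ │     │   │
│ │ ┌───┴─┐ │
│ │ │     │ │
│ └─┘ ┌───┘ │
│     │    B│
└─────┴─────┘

Using BFS to find shortest path:
Start: (0, 0), End: (5, 5)
Path found:
(0,0) → (0,1) → (0,2) → (0,3) → (0,4) → (0,5) → (1,5) → (2,5) → (3,5) → (4,5) → (5,5)
Number of steps: 10

Solution:

┌───────────┐
│A → → → → ↓│
│ ┌─╴ ┌───┐ │
│ │   │   │↓│
├─┘ ┌─┤ ╶─┤ │
│   │ │   │↓│
│ ┌─┘ ╵ ╷ ╵ │
│ │     │  ↓│
│ │ ┌───┴─┐ │
│ │ │     │↓│
│ └─┘ ┌───┘ │
│     │    B│
└─────┴─────┘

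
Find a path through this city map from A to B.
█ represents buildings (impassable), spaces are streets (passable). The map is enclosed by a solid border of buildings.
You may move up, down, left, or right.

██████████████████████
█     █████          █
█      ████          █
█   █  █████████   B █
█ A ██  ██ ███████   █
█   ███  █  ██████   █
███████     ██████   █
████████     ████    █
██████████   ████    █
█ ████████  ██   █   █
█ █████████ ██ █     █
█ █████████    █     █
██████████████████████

Finding the shortest path from A to B:
Movement: cardinal only
Path length: 38 steps
Directions: up → up → right → right → right → down → right → down → right → down → down → right → down → right → right → down → down → right → down → down → right → right → right → up → up → right → right → down → right → right → up → up → up → up → up → up → up → right

Solution:

██████████████████████
█     █████          █
█ ↱→→↓ ████          █
█ ↑ █↳↓█████████  ↱B █
█ A ██↳↓██ ███████↑  █
█   ███↓ █  ██████↑  █
███████↳↓   ██████↑  █
████████↳→↓  ████ ↑  █
██████████↓  ████ ↑  █
█ ████████↳↓██↱→↓█↑  █
█ █████████↓██↑█↳→↑  █
█ █████████↳→→↑█     █
██████████████████████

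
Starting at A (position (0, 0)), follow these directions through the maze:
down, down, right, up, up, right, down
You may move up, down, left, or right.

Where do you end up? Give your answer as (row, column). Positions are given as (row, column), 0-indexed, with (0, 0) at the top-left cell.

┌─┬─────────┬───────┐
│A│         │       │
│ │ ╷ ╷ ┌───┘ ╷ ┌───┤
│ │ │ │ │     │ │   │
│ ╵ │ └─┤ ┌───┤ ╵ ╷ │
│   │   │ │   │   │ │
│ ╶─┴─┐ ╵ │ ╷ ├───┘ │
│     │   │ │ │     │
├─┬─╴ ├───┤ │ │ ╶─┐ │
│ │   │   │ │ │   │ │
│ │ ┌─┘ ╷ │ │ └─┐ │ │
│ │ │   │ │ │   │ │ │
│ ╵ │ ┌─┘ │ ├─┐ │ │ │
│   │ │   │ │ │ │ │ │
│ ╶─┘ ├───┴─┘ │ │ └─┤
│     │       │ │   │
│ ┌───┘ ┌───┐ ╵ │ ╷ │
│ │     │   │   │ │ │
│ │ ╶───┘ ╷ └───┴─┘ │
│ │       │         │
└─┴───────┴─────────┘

Following directions step by step:
Start: (0, 0)
  down: (0, 0) → (1, 0)
  down: (1, 0) → (2, 0)
  right: (2, 0) → (2, 1)
  up: (2, 1) → (1, 1)
  up: (1, 1) → (0, 1)
  right: (0, 1) → (0, 2)
  down: (0, 2) → (1, 2)
Final position: (1, 2)

Path taken:

┌─┬─────────┬───────┐
│A│↱ ↓      │       │
│ │ ╷ ╷ ┌───┘ ╷ ┌───┤
│↓│↑│B│ │     │ │   │
│ ╵ │ └─┤ ┌───┤ ╵ ╷ │
│↳ ↑│   │ │   │   │ │
│ ╶─┴─┐ ╵ │ ╷ ├───┘ │
│     │   │ │ │     │
├─┬─╴ ├───┤ │ │ ╶─┐ │
│ │   │   │ │ │   │ │
│ │ ┌─┘ ╷ │ │ └─┐ │ │
│ │ │   │ │ │   │ │ │
│ ╵ │ ┌─┘ │ ├─┐ │ │ │
│   │ │   │ │ │ │ │ │
│ ╶─┘ ├───┴─┘ │ │ └─┤
│     │       │ │   │
│ ┌───┘ ┌───┐ ╵ │ ╷ │
│ │     │   │   │ │ │
│ │ ╶───┘ ╷ └───┴─┘ │
│ │       │         │
└─┴───────┴─────────┘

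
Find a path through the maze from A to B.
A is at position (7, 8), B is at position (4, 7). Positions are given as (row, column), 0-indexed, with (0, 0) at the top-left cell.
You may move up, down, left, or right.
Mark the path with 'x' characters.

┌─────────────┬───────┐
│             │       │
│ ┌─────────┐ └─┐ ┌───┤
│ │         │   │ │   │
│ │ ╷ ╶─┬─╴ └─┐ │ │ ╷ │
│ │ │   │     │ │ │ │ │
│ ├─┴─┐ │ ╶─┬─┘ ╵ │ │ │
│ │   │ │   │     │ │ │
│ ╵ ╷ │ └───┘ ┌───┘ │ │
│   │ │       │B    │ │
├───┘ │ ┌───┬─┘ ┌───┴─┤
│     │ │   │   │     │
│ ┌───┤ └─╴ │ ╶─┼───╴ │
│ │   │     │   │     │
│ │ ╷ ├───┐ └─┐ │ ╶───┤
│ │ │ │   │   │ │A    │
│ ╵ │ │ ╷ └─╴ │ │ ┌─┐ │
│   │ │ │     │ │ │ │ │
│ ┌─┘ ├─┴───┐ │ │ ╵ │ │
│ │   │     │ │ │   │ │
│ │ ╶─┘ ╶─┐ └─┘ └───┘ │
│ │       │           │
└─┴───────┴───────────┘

Finding the shortest path from (7, 8) to (4, 7):
Path length: 16 steps
Directions: right → right → down → down → down → left → left → left → up → up → up → up → left → up → right → up

Solution:

┌─────────────┬───────┐
│             │       │
│ ┌─────────┐ └─┐ ┌───┤
│ │         │   │ │   │
│ │ ╷ ╶─┬─╴ └─┐ │ │ ╷ │
│ │ │   │     │ │ │ │ │
│ ├─┴─┐ │ ╶─┬─┘ ╵ │ │ │
│ │   │ │   │     │ │ │
│ ╵ ╷ │ └───┘ ┌───┘ │ │
│   │ │       │B    │ │
├───┘ │ ┌───┬─┘ ┌───┴─┤
│     │ │   │x x│     │
│ ┌───┤ └─╴ │ ╶─┼───╴ │
│ │   │     │x x│     │
│ │ ╷ ├───┐ └─┐ │ ╶───┤
│ │ │ │   │   │x│A x x│
│ ╵ │ │ ╷ └─╴ │ │ ┌─┐ │
│   │ │ │     │x│ │ │x│
│ ┌─┘ ├─┴───┐ │ │ ╵ │ │
│ │   │     │ │x│   │x│
│ │ ╶─┘ ╶─┐ └─┘ └───┘ │
│ │       │    x x x x│
└─┴───────┴───────────┘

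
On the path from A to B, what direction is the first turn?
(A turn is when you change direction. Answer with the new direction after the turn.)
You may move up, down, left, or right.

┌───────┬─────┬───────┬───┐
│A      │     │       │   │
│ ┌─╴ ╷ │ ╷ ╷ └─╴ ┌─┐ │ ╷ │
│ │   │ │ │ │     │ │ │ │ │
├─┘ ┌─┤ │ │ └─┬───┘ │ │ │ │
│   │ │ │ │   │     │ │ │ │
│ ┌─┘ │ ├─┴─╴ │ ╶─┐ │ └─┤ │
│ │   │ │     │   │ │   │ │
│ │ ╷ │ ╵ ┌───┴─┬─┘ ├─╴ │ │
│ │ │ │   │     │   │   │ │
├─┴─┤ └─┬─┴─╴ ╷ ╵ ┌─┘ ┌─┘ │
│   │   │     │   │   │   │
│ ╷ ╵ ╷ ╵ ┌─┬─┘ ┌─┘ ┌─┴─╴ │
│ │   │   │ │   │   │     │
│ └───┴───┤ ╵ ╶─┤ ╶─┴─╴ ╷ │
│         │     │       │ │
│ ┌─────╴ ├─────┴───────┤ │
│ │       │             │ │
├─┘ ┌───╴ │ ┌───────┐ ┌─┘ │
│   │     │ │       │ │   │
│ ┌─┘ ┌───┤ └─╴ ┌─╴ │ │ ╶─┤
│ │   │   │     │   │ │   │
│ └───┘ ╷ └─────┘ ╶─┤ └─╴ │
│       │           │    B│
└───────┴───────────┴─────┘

Directions: right, right, right, down, down, down, down, right, up, right, right, up, left, up, up, right, down, right, right, up, right, right, down, down, down, right, down, left, down, left, down, left, down, right, right, right, up, right, down, down, down, left, down, right, down
First turn direction: down

Solution:

┌───────┬─────┬───────┬───┐
│A → → ↓│  ↱ ↓│  ↱ → ↓│   │
│ ┌─╴ ╷ │ ╷ ╷ └─╴ ┌─┐ │ ╷ │
│ │   │↓│ │↑│↳ → ↑│ │↓│ │ │
├─┘ ┌─┤ │ │ └─┬───┘ │ │ │ │
│   │ │↓│ │↑ ↰│     │↓│ │ │
│ ┌─┘ │ ├─┴─╴ │ ╶─┐ │ └─┤ │
│ │   │↓│↱ → ↑│   │ │↳ ↓│ │
│ │ ╷ │ ╵ ┌───┴─┬─┘ ├─╴ │ │
│ │ │ │↳ ↑│     │   │↓ ↲│ │
├─┴─┤ └─┬─┴─╴ ╷ ╵ ┌─┘ ┌─┘ │
│   │   │     │   │↓ ↲│   │
│ ╷ ╵ ╷ ╵ ┌─┬─┘ ┌─┘ ┌─┴─╴ │
│ │   │   │ │   │↓ ↲│  ↱ ↓│
│ └───┴───┤ ╵ ╶─┤ ╶─┴─╴ ╷ │
│         │     │↳ → → ↑│↓│
│ ┌─────╴ ├─────┴───────┤ │
│ │       │             │↓│
├─┘ ┌───╴ │ ┌───────┐ ┌─┘ │
│   │     │ │       │ │↓ ↲│
│ ┌─┘ ┌───┤ └─╴ ┌─╴ │ │ ╶─┤
│ │   │   │     │   │ │↳ ↓│
│ └───┘ ╷ └─────┘ ╶─┤ └─╴ │
│       │           │    B│
└───────┴───────────┴─────┘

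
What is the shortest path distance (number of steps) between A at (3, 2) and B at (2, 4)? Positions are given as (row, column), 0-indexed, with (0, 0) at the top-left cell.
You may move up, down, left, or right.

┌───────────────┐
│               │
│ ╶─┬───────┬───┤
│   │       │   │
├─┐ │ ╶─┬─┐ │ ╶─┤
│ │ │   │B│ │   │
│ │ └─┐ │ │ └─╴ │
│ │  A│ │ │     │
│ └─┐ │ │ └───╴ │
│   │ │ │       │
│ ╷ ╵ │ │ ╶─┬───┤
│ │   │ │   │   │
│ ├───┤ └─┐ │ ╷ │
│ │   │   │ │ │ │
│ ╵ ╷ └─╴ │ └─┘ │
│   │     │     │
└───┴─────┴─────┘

Finding path from (3, 2) to (2, 4):
Path: (3,2) → (4,2) → (5,2) → (5,1) → (4,1) → (4,0) → (5,0) → (6,0) → (7,0) → (7,1) → (6,1) → (6,2) → (7,2) → (7,3) → (7,4) → (6,4) → (6,3) → (5,3) → (4,3) → (3,3) → (2,3) → (2,2) → (1,2) → (1,3) → (1,4) → (1,5) → (2,5) → (3,5) → (3,6) → (3,7) → (4,7) → (4,6) → (4,5) → (4,4) → (3,4) → (2,4)
Distance: 35 steps

Solution:

┌───────────────┐
│               │
│ ╶─┬───────┬───┤
│   │↱ → → ↓│   │
├─┐ │ ╶─┬─┐ │ ╶─┤
│ │ │↑ ↰│B│↓│   │
│ │ └─┐ │ │ └─╴ │
│ │  A│↑│↑│↳ → ↓│
│ └─┐ │ │ └───╴ │
│↓ ↰│↓│↑│↑ ← ← ↲│
│ ╷ ╵ │ │ ╶─┬───┤
│↓│↑ ↲│↑│   │   │
│ ├───┤ └─┐ │ ╷ │
│↓│↱ ↓│↑ ↰│ │ │ │
│ ╵ ╷ └─╴ │ └─┘ │
│↳ ↑│↳ → ↑│     │
└───┴─────┴─────┘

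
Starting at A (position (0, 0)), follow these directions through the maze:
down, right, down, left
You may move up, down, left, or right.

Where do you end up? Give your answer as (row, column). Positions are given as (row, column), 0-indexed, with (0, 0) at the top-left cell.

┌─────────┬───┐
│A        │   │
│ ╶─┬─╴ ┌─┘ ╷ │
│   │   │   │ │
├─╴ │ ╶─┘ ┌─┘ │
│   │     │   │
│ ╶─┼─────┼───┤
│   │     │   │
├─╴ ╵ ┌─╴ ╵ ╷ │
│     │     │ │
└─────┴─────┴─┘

Following directions step by step:
Start: (0, 0)
  down: (0, 0) → (1, 0)
  right: (1, 0) → (1, 1)
  down: (1, 1) → (2, 1)
  left: (2, 1) → (2, 0)
Final position: (2, 0)

Path taken:

┌─────────┬───┐
│A        │   │
│ ╶─┬─╴ ┌─┘ ╷ │
│↳ ↓│   │   │ │
├─╴ │ ╶─┘ ┌─┘ │
│B ↲│     │   │
│ ╶─┼─────┼───┤
│   │     │   │
├─╴ ╵ ┌─╴ ╵ ╷ │
│     │     │ │
└─────┴─────┴─┘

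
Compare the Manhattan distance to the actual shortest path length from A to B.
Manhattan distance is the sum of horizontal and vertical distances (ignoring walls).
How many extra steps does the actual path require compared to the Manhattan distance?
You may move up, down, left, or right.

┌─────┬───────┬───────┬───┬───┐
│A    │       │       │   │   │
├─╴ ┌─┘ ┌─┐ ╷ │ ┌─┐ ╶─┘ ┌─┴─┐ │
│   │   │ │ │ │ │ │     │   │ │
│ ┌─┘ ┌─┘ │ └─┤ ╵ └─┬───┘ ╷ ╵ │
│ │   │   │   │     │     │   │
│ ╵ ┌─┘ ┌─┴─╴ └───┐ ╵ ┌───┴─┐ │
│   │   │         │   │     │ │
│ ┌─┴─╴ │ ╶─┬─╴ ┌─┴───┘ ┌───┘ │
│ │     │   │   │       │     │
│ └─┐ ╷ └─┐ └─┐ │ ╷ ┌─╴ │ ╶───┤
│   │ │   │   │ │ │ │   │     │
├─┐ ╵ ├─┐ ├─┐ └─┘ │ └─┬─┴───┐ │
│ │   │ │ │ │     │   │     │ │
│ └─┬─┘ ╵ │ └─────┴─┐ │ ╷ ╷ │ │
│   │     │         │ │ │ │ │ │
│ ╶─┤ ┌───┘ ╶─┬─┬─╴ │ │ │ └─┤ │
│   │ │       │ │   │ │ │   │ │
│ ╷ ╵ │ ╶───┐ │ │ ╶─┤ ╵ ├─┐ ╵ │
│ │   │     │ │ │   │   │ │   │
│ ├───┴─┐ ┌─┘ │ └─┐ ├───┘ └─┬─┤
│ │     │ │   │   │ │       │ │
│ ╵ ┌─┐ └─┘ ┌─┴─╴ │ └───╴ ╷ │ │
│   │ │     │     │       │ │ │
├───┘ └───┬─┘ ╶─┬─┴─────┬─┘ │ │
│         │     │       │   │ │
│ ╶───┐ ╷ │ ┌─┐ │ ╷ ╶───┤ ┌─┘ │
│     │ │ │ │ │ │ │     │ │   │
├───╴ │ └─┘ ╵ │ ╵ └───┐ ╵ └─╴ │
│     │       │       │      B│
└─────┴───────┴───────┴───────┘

Manhattan distance: |14 - 0| + |14 - 0| = 28
Actual path length: 62
Extra steps: 62 - 28 = 34

Solution:

┌─────┬───────┬───────┬───┬───┐
│A ↓  │       │       │   │   │
├─╴ ┌─┘ ┌─┐ ╷ │ ┌─┐ ╶─┘ ┌─┴─┐ │
│↓ ↲│   │ │ │ │ │ │     │   │ │
│ ┌─┘ ┌─┘ │ └─┤ ╵ └─┬───┘ ╷ ╵ │
│↓│   │   │   │     │     │   │
│ ╵ ┌─┘ ┌─┴─╴ └───┐ ╵ ┌───┴─┐ │
│↓  │   │         │   │     │ │
│ ┌─┴─╴ │ ╶─┬─╴ ┌─┴───┘ ┌───┘ │
│↓│  ↱ ↓│   │   │       │     │
│ └─┐ ╷ └─┐ └─┐ │ ╷ ┌─╴ │ ╶───┤
│↳ ↓│↑│↳ ↓│   │ │ │ │   │     │
├─┐ ╵ ├─┐ ├─┐ └─┘ │ └─┬─┴───┐ │
│ │↳ ↑│ │↓│ │     │   │     │ │
│ └─┬─┘ ╵ │ └─────┴─┐ │ ╷ ╷ │ │
│   │↓ ← ↲│↱ → → → ↓│ │ │ │ │ │
│ ╶─┤ ┌───┘ ╶─┬─┬─╴ │ │ │ └─┤ │
│↓ ↰│↓│    ↑ ↰│ │↓ ↲│ │ │   │ │
│ ╷ ╵ │ ╶───┐ │ │ ╶─┤ ╵ ├─┐ ╵ │
│↓│↑ ↲│     │↑│ │↳ ↓│   │ │   │
│ ├───┴─┐ ┌─┘ │ └─┐ ├───┘ └─┬─┤
│↓│↱ → ↓│ │↱ ↑│   │↓│    ↱ ↓│ │
│ ╵ ┌─┐ └─┘ ┌─┴─╴ │ └───╴ ╷ │ │
│↳ ↑│ │↳ → ↑│     │↳ → → ↑│↓│ │
├───┘ └───┬─┘ ╶─┬─┴─────┬─┘ │ │
│         │     │       │↓ ↲│ │
│ ╶───┐ ╷ │ ┌─┐ │ ╷ ╶───┤ ┌─┘ │
│     │ │ │ │ │ │ │     │↓│   │
├───╴ │ └─┘ ╵ │ ╵ └───┐ ╵ └─╴ │
│     │       │       │  ↳ → B│
└─────┴───────┴───────┴───────┘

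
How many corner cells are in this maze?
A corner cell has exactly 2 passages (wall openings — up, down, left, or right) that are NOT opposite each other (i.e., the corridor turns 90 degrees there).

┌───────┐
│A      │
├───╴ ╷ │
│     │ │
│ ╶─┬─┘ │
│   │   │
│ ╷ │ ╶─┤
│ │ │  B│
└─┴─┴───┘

Counting corner cells (2 non-opposite passages):
Total corners: 7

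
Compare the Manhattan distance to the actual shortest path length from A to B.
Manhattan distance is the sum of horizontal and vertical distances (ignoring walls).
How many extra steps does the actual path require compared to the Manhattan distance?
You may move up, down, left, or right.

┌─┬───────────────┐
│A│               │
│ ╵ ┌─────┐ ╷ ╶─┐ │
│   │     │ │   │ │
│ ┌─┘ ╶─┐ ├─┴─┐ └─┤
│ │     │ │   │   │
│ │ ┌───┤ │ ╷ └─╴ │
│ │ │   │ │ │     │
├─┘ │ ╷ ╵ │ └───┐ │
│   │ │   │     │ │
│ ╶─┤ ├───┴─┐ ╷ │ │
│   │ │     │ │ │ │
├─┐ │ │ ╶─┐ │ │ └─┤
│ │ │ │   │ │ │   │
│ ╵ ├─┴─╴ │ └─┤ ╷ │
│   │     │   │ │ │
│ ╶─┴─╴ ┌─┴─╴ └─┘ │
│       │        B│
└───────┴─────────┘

Manhattan distance: |8 - 0| + |8 - 0| = 16
Actual path length: 26
Extra steps: 26 - 16 = 10

Solution:

┌─┬───────────────┐
│A│↱ → → → → ↓    │
│ ╵ ┌─────┐ ╷ ╶─┐ │
│↳ ↑│     │ │↳ ↓│ │
│ ┌─┘ ╶─┐ ├─┴─┐ └─┤
│ │     │ │↓ ↰│↳ ↓│
│ │ ┌───┤ │ ╷ └─╴ │
│ │ │   │ │↓│↑ ← ↲│
├─┘ │ ╷ ╵ │ └───┐ │
│   │ │   │↳ → ↓│ │
│ ╶─┤ ├───┴─┐ ╷ │ │
│   │ │     │ │↓│ │
├─┐ │ │ ╶─┐ │ │ └─┤
│ │ │ │   │ │ │↳ ↓│
│ ╵ ├─┴─╴ │ └─┤ ╷ │
│   │     │   │ │↓│
│ ╶─┴─╴ ┌─┴─╴ └─┘ │
│       │        B│
└───────┴─────────┘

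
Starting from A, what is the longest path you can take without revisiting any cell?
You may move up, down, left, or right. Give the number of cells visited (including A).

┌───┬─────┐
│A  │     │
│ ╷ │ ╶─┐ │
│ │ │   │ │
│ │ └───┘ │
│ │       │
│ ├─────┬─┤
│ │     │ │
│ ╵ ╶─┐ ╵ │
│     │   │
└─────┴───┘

Finding longest simple path using DFS:
Start: (0, 0)
Longest path visits 13 cells
Path: A → right → down → down → right → right → right → up → up → left → left → down → right

Solution:

┌───┬─────┐
│A ↓│↓ ← ↰│
│ ╷ │ ╶─┐ │
│ │↓│↳ B│↑│
│ │ └───┘ │
│ │↳ → → ↑│
│ ├─────┬─┤
│ │     │ │
│ ╵ ╶─┐ ╵ │
│     │   │
└─────┴───┘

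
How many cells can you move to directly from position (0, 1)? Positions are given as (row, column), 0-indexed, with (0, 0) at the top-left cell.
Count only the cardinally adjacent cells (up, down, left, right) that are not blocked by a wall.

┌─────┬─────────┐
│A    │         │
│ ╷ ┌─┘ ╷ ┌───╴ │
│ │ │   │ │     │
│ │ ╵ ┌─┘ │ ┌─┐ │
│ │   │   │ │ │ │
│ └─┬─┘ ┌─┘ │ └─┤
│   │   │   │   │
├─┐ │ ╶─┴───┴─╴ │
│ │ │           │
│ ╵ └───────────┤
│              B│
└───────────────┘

Checking passable neighbors of (0, 1):
Neighbors: (1, 1), (0, 0), (0, 2)
Count: 3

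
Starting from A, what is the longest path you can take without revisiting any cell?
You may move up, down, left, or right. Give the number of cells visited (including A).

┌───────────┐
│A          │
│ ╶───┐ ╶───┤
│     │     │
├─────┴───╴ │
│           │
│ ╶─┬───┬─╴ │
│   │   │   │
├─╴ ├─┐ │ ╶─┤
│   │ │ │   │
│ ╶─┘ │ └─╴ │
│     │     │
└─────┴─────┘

Finding longest simple path using DFS:
Start: (0, 0)
Longest path visits 21 cells
Path: A → right → right → right → down → right → right → down → left → left → left → left → left → down → right → down → left → down → right → right → up

Solution:

┌───────────┐
│A → → ↓    │
│ ╶───┐ ╶───┤
│     │↳ → ↓│
├─────┴───╴ │
│↓ ← ← ← ← ↲│
│ ╶─┬───┬─╴ │
│↳ ↓│   │   │
├─╴ ├─┐ │ ╶─┤
│↓ ↲│B│ │   │
│ ╶─┘ │ └─╴ │
│↳ → ↑│     │
└─────┴─────┘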